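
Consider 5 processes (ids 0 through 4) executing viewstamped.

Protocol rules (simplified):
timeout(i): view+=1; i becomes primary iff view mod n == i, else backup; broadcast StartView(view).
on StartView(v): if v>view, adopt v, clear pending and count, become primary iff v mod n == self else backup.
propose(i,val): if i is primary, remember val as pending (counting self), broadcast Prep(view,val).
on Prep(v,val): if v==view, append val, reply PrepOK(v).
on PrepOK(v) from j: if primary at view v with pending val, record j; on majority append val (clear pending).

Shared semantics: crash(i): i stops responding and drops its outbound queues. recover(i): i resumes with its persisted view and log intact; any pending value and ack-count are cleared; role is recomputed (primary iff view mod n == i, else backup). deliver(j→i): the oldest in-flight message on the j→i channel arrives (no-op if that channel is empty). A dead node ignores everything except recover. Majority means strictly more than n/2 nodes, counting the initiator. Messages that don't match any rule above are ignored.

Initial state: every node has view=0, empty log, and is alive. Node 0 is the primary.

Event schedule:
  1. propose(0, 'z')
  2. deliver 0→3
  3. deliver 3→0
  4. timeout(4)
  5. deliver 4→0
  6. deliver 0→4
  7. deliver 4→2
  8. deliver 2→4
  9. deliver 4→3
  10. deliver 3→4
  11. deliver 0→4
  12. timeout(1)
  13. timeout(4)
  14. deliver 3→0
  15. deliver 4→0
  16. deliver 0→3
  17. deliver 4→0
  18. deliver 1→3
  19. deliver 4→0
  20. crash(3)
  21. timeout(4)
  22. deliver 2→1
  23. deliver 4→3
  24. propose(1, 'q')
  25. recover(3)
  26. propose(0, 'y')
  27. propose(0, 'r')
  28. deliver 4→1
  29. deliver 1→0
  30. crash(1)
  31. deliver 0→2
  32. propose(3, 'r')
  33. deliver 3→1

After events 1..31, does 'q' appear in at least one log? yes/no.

no

step 1 propose(0,'z'): —
step 2 deliver 0→3: 3={back,v=0,log=z}
step 3 deliver 3→0: —
step 4 timeout(4): 4={back,v=1,log=-}
step 5 deliver 4→0: 0={back,v=1,log=-}
step 6 deliver 0→4: —
step 7 deliver 4→2: 2={back,v=1,log=-}
step 8 deliver 2→4: —
step 9 deliver 4→3: 3={back,v=1,log=z}
step 10 deliver 3→4: —
step 11 deliver 0→4: —
step 12 timeout(1): 1={prim,v=1,log=-}
step 13 timeout(4): 4={back,v=2,log=-}
step 14 deliver 3→0: —
step 15 deliver 4→0: 0={back,v=2,log=-}
step 16 deliver 0→3: —
step 17 deliver 4→0: —
step 18 deliver 1→3: —
step 19 deliver 4→0: —
step 20 crash(3): 3={✗back,v=1,log=z}
step 21 timeout(4): 4={back,v=3,log=-}
step 22 deliver 2→1: —
step 23 deliver 4→3: —
step 24 propose(1,'q'): —
step 25 recover(3): 3={back,v=1,log=z}
step 26 propose(0,'y'): —
step 27 propose(0,'r'): —
step 28 deliver 4→1: —
step 29 deliver 1→0: —
step 30 crash(1): 1={✗prim,v=1,log=-}
step 31 deliver 0→2: —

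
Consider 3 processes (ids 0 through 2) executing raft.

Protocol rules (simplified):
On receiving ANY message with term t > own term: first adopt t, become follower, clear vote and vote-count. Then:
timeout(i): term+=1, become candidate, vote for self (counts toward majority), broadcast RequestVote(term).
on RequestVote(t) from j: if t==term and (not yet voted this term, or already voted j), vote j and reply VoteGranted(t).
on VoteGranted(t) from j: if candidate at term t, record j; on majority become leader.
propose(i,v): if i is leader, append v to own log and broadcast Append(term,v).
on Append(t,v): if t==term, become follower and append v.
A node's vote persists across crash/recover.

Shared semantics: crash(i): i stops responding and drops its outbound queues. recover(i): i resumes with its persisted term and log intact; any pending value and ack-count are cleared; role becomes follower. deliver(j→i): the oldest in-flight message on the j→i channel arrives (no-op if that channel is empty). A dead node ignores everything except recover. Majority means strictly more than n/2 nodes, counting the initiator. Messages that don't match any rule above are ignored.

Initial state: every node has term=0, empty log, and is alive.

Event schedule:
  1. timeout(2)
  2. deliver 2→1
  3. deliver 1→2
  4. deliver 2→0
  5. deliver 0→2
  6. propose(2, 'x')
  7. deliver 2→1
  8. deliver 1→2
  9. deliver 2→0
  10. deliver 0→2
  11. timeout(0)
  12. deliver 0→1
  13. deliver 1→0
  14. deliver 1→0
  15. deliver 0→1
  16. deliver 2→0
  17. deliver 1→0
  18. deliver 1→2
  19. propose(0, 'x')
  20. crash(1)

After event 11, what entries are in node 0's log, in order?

x

[1] timeout(2) → N2(cand t1 [-])
[2] deliver 2→1 → N1(foll t1 [-])
[3] deliver 1→2 → N2(lead t1 [-])
[4] deliver 2→0 → N0(foll t1 [-])
[5] deliver 0→2 → ∅
[6] propose(2,'x') → N2(lead t1 [x])
[7] deliver 2→1 → N1(foll t1 [x])
[8] deliver 1→2 → ∅
[9] deliver 2→0 → N0(foll t1 [x])
[10] deliver 0→2 → ∅
[11] timeout(0) → N0(cand t2 [x])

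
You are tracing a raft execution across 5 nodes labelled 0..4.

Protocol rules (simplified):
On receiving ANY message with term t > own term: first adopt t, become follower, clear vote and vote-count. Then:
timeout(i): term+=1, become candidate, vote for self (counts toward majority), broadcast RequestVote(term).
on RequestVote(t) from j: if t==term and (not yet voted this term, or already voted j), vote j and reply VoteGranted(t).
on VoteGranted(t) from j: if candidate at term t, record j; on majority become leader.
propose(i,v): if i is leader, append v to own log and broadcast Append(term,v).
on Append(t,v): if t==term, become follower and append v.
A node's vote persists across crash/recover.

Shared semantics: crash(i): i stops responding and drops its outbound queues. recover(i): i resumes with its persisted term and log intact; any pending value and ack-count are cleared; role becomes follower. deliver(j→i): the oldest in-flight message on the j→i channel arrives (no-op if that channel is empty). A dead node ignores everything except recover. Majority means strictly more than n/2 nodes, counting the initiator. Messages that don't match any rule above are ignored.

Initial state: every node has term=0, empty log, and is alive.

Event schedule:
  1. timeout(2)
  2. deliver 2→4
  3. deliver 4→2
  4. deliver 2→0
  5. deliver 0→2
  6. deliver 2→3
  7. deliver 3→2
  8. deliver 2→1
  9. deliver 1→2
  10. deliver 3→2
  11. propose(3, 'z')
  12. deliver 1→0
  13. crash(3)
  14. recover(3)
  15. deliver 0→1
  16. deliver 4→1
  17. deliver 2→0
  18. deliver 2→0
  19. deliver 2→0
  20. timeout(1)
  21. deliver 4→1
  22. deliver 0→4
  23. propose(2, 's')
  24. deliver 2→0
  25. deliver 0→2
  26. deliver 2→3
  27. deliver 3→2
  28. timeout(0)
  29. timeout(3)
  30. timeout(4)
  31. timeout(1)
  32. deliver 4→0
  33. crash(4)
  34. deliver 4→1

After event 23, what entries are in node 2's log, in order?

s

after 1 — timeout(2): n2:cand/t1/[-]
after 2 — deliver 2→4: n4:foll/t1/[-]
after 3 — deliver 4→2: ·
after 4 — deliver 2→0: n0:foll/t1/[-]
after 5 — deliver 0→2: n2:lead/t1/[-]
after 6 — deliver 2→3: n3:foll/t1/[-]
after 7 — deliver 3→2: ·
after 8 — deliver 2→1: n1:foll/t1/[-]
after 9 — deliver 1→2: ·
after 10 — deliver 3→2: ·
after 11 — propose(3,'z'): ·
after 12 — deliver 1→0: ·
after 13 — crash(3): n3:✗foll/t1/[-]
after 14 — recover(3): n3:foll/t1/[-]
after 15 — deliver 0→1: ·
after 16 — deliver 4→1: ·
after 17 — deliver 2→0: ·
after 18 — deliver 2→0: ·
after 19 — deliver 2→0: ·
after 20 — timeout(1): n1:cand/t2/[-]
after 21 — deliver 4→1: ·
after 22 — deliver 0→4: ·
after 23 — propose(2,'s'): n2:lead/t1/[s]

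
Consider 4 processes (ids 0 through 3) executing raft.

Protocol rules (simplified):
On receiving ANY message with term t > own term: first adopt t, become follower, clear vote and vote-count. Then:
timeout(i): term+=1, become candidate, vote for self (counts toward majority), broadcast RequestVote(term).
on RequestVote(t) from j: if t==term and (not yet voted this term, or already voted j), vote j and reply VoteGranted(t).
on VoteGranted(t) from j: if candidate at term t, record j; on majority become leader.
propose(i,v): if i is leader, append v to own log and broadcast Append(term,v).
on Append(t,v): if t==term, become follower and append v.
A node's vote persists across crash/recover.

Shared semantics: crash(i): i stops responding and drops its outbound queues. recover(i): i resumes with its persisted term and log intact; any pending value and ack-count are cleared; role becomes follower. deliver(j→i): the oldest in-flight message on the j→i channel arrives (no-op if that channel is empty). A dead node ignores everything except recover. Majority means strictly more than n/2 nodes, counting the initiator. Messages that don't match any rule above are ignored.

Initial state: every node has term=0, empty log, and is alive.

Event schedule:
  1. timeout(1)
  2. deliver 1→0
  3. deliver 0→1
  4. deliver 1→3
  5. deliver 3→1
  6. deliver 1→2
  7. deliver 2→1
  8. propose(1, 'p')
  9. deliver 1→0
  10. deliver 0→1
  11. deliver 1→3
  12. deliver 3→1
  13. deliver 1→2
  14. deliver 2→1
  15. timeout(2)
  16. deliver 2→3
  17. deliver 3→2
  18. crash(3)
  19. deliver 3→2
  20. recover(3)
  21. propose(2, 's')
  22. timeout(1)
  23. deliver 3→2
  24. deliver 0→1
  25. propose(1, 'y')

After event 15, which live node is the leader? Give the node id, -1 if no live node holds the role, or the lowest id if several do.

1. timeout(1):  <1:cand t1 ->
2. deliver 1→0:  <0:foll t1 ->
3. deliver 0→1:  nop
4. deliver 1→3:  <3:foll t1 ->
5. deliver 3→1:  <1:lead t1 ->
6. deliver 1→2:  <2:foll t1 ->
7. deliver 2→1:  nop
8. propose(1,'p'):  <1:lead t1 p>
9. deliver 1→0:  <0:foll t1 p>
10. deliver 0→1:  nop
11. deliver 1→3:  <3:foll t1 p>
12. deliver 3→1:  nop
13. deliver 1→2:  <2:foll t1 p>
14. deliver 2→1:  nop
15. timeout(2):  <2:cand t2 p>

1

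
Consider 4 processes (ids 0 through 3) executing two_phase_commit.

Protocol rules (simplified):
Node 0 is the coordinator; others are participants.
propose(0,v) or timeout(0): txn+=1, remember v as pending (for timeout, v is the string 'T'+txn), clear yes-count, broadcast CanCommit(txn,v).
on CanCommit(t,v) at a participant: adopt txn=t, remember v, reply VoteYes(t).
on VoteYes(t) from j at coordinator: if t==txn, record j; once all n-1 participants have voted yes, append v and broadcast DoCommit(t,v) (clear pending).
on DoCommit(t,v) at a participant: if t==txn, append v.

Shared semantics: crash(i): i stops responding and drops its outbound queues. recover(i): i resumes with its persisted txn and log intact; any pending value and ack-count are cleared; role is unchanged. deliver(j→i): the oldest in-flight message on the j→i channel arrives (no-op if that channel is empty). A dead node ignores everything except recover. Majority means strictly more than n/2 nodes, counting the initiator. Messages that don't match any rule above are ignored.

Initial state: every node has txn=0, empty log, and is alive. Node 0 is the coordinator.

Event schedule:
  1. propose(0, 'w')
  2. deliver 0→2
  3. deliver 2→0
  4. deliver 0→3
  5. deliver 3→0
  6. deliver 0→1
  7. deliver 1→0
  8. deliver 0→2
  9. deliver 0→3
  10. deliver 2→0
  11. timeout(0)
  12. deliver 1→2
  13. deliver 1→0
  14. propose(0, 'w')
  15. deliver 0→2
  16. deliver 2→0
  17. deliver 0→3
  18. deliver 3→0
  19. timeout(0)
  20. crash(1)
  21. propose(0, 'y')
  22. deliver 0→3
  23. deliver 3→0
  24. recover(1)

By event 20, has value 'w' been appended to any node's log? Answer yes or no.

yes

[1] propose(0,'w') → N0(coor t1 [-])
[2] deliver 0→2 → N2(part t1 [-])
[3] deliver 2→0 → ∅
[4] deliver 0→3 → N3(part t1 [-])
[5] deliver 3→0 → ∅
[6] deliver 0→1 → N1(part t1 [-])
[7] deliver 1→0 → N0(coor t1 [w])
[8] deliver 0→2 → N2(part t1 [w])
[9] deliver 0→3 → N3(part t1 [w])
[10] deliver 2→0 → ∅
[11] timeout(0) → N0(coor t2 [w])
[12] deliver 1→2 → ∅
[13] deliver 1→0 → ∅
[14] propose(0,'w') → N0(coor t3 [w])
[15] deliver 0→2 → N2(part t2 [w])
[16] deliver 2→0 → ∅
[17] deliver 0→3 → N3(part t2 [w])
[18] deliver 3→0 → ∅
[19] timeout(0) → N0(coor t4 [w])
[20] crash(1) → N1(✗part t1 [-])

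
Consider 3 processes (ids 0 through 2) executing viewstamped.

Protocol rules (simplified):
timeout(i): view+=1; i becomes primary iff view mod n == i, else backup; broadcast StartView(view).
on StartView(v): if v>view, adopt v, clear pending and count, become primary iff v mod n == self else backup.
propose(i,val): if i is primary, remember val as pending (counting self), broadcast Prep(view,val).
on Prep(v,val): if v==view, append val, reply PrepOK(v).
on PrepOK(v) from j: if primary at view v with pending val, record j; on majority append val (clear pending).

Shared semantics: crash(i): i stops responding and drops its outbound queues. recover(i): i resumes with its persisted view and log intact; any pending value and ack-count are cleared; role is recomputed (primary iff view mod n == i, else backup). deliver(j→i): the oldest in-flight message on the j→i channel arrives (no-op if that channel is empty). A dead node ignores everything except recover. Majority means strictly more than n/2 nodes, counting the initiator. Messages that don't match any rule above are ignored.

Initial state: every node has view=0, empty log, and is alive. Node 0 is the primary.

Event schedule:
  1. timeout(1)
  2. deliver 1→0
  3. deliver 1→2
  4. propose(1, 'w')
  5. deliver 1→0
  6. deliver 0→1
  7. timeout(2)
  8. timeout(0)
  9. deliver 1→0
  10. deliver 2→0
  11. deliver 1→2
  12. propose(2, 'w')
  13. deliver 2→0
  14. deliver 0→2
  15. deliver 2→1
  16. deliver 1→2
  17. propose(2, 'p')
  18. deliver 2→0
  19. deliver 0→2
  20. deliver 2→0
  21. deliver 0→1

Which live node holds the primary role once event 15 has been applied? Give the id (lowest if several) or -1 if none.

e1 timeout(1): 1[prim,v=1,-]
e2 deliver 1→0: 0[back,v=1,-]
e3 deliver 1→2: 2[back,v=1,-]
e4 propose(1,'w'): ·
e5 deliver 1→0: 0[back,v=1,w]
e6 deliver 0→1: 1[prim,v=1,w]
e7 timeout(2): 2[prim,v=2,-]
e8 timeout(0): 0[back,v=2,w]
e9 deliver 1→0: ·
e10 deliver 2→0: ·
e11 deliver 1→2: ·
e12 propose(2,'w'): ·
e13 deliver 2→0: 0[back,v=2,w,w]
e14 deliver 0→2: ·
e15 deliver 2→1: 1[back,v=2,w]

2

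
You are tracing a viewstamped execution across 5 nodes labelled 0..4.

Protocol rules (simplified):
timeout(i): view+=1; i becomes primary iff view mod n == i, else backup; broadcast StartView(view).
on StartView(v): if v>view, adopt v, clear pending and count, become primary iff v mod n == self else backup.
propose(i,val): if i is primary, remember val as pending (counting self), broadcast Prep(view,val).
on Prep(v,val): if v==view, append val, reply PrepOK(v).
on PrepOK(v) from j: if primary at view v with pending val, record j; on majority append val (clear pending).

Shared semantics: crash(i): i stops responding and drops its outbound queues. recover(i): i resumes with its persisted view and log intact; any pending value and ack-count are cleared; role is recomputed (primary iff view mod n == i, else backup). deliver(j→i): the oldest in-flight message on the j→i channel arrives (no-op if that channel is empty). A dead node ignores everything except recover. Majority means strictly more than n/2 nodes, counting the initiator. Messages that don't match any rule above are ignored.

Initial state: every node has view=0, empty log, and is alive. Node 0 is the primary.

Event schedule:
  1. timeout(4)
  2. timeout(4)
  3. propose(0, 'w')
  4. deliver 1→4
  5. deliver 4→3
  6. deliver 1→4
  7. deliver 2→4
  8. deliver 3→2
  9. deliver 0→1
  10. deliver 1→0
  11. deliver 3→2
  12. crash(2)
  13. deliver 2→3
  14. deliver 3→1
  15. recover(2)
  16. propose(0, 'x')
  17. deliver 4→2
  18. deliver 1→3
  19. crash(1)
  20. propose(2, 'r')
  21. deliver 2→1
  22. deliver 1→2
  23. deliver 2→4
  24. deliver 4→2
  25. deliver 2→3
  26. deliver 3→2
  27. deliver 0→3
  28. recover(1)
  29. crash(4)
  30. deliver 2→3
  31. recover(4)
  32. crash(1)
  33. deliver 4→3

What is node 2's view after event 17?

1. timeout(4):  <4:back v1 ->
2. timeout(4):  <4:back v2 ->
3. propose(0,'w'):  nop
4. deliver 1→4:  nop
5. deliver 4→3:  <3:back v1 ->
6. deliver 1→4:  nop
7. deliver 2→4:  nop
8. deliver 3→2:  nop
9. deliver 0→1:  <1:back v0 w>
10. deliver 1→0:  nop
11. deliver 3→2:  nop
12. crash(2):  <2:✗back v0 ->
13. deliver 2→3:  nop
14. deliver 3→1:  nop
15. recover(2):  <2:back v0 ->
16. propose(0,'x'):  nop
17. deliver 4→2:  <2:back v1 ->

1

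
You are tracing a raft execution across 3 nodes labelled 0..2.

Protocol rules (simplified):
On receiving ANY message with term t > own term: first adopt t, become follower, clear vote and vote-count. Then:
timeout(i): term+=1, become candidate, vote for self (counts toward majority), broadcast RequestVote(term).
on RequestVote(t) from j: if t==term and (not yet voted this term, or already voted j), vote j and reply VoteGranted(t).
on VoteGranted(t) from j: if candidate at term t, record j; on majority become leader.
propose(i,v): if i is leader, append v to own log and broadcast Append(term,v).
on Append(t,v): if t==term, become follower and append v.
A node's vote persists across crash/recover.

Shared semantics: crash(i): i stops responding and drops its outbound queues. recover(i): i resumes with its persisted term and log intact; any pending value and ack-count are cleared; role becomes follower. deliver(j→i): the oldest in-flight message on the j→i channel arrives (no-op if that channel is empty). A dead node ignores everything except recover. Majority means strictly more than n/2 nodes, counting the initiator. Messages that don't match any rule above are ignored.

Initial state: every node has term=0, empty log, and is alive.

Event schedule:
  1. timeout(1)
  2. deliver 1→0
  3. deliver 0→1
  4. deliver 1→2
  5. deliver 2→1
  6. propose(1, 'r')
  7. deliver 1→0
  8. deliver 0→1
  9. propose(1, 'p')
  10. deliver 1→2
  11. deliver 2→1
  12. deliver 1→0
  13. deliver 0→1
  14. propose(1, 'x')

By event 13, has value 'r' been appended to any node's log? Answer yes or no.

yes

[1] timeout(1) → N1(cand t1 [-])
[2] deliver 1→0 → N0(foll t1 [-])
[3] deliver 0→1 → N1(lead t1 [-])
[4] deliver 1→2 → N2(foll t1 [-])
[5] deliver 2→1 → ∅
[6] propose(1,'r') → N1(lead t1 [r])
[7] deliver 1→0 → N0(foll t1 [r])
[8] deliver 0→1 → ∅
[9] propose(1,'p') → N1(lead t1 [r,p])
[10] deliver 1→2 → N2(foll t1 [r])
[11] deliver 2→1 → ∅
[12] deliver 1→0 → N0(foll t1 [r,p])
[13] deliver 0→1 → ∅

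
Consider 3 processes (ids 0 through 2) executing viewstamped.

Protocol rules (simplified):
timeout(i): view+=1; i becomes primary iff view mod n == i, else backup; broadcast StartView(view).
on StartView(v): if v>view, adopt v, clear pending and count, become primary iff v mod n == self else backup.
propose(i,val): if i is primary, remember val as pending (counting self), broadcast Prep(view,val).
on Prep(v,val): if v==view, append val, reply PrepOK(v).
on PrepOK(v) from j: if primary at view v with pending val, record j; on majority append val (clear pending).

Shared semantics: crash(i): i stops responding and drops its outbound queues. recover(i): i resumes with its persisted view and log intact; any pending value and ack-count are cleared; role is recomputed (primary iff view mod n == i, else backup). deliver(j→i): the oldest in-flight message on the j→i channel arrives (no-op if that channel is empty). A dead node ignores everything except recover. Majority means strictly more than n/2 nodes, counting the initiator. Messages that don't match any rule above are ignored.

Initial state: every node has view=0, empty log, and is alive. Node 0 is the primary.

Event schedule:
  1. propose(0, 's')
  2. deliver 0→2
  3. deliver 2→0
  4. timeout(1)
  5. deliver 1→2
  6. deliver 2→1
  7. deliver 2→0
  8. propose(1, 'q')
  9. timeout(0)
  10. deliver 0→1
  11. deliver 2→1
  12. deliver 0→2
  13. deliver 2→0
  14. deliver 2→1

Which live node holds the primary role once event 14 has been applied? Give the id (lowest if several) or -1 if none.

step 1 propose(0,'s'): —
step 2 deliver 0→2: 2={back,v=0,log=s}
step 3 deliver 2→0: 0={prim,v=0,log=s}
step 4 timeout(1): 1={prim,v=1,log=-}
step 5 deliver 1→2: 2={back,v=1,log=s}
step 6 deliver 2→1: —
step 7 deliver 2→0: —
step 8 propose(1,'q'): —
step 9 timeout(0): 0={back,v=1,log=s}
step 10 deliver 0→1: —
step 11 deliver 2→1: —
step 12 deliver 0→2: —
step 13 deliver 2→0: —
step 14 deliver 2→1: —

1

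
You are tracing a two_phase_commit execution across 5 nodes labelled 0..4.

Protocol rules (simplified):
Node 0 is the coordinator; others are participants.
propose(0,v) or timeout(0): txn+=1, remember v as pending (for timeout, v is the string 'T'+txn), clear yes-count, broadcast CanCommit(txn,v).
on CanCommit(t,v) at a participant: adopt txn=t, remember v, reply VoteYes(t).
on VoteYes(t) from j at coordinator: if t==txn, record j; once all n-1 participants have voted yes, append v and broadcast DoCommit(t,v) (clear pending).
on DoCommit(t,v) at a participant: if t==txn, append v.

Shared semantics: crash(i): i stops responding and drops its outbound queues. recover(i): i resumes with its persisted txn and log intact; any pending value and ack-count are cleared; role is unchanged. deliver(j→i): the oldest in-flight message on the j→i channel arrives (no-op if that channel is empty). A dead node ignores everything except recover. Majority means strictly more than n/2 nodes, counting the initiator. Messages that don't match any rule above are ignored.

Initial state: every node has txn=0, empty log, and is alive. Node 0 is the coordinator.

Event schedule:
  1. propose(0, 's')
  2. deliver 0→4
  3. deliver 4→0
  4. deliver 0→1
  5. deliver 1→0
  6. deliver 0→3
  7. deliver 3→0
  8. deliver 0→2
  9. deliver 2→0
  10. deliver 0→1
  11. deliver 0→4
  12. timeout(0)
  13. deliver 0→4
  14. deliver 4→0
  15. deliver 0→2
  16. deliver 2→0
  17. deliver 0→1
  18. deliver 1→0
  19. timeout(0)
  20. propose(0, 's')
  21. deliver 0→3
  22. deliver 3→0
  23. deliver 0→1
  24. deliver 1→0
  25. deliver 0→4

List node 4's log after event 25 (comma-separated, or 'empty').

e1 propose(0,'s'): 0[coor,t=1,-]
e2 deliver 0→4: 4[part,t=1,-]
e3 deliver 4→0: ·
e4 deliver 0→1: 1[part,t=1,-]
e5 deliver 1→0: ·
e6 deliver 0→3: 3[part,t=1,-]
e7 deliver 3→0: ·
e8 deliver 0→2: 2[part,t=1,-]
e9 deliver 2→0: 0[coor,t=1,s]
e10 deliver 0→1: 1[part,t=1,s]
e11 deliver 0→4: 4[part,t=1,s]
e12 timeout(0): 0[coor,t=2,s]
e13 deliver 0→4: 4[part,t=2,s]
e14 deliver 4→0: ·
e15 deliver 0→2: 2[part,t=1,s]
e16 deliver 2→0: ·
e17 deliver 0→1: 1[part,t=2,s]
e18 deliver 1→0: ·
e19 timeout(0): 0[coor,t=3,s]
e20 propose(0,'s'): 0[coor,t=4,s]
e21 deliver 0→3: 3[part,t=1,s]
e22 deliver 3→0: ·
e23 deliver 0→1: 1[part,t=3,s]
e24 deliver 1→0: ·
e25 deliver 0→4: 4[part,t=3,s]

s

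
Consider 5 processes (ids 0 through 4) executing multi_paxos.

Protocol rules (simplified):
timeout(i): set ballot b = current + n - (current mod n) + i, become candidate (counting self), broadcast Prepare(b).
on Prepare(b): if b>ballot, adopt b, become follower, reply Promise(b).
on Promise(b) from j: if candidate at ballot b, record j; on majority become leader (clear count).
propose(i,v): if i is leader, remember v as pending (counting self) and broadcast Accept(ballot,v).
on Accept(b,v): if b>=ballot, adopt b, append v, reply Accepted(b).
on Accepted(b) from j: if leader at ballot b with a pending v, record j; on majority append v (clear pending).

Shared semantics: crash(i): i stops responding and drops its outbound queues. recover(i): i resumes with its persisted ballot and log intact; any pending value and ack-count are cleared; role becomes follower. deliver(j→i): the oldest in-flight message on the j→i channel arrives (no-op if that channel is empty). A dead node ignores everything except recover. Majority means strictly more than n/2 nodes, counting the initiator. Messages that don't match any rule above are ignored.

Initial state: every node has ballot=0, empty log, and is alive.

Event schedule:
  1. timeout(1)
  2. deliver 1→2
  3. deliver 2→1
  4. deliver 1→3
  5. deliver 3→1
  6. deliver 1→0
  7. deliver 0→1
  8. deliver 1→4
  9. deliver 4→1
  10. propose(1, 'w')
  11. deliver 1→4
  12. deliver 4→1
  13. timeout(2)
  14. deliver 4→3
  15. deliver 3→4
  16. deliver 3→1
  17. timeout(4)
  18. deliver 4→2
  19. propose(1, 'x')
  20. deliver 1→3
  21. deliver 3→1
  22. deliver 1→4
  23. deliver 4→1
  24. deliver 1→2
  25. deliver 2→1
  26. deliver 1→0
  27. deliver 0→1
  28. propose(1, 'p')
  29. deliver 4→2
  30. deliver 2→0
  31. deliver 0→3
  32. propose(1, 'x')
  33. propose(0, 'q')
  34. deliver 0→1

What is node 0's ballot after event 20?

6

step 1 timeout(1): 1={cand,b=6,log=-}
step 2 deliver 1→2: 2={foll,b=6,log=-}
step 3 deliver 2→1: —
step 4 deliver 1→3: 3={foll,b=6,log=-}
step 5 deliver 3→1: 1={lead,b=6,log=-}
step 6 deliver 1→0: 0={foll,b=6,log=-}
step 7 deliver 0→1: —
step 8 deliver 1→4: 4={foll,b=6,log=-}
step 9 deliver 4→1: —
step 10 propose(1,'w'): —
step 11 deliver 1→4: 4={foll,b=6,log=w}
step 12 deliver 4→1: —
step 13 timeout(2): 2={cand,b=12,log=-}
step 14 deliver 4→3: —
step 15 deliver 3→4: —
step 16 deliver 3→1: —
step 17 timeout(4): 4={cand,b=14,log=w}
step 18 deliver 4→2: 2={foll,b=14,log=-}
step 19 propose(1,'x'): —
step 20 deliver 1→3: 3={foll,b=6,log=w}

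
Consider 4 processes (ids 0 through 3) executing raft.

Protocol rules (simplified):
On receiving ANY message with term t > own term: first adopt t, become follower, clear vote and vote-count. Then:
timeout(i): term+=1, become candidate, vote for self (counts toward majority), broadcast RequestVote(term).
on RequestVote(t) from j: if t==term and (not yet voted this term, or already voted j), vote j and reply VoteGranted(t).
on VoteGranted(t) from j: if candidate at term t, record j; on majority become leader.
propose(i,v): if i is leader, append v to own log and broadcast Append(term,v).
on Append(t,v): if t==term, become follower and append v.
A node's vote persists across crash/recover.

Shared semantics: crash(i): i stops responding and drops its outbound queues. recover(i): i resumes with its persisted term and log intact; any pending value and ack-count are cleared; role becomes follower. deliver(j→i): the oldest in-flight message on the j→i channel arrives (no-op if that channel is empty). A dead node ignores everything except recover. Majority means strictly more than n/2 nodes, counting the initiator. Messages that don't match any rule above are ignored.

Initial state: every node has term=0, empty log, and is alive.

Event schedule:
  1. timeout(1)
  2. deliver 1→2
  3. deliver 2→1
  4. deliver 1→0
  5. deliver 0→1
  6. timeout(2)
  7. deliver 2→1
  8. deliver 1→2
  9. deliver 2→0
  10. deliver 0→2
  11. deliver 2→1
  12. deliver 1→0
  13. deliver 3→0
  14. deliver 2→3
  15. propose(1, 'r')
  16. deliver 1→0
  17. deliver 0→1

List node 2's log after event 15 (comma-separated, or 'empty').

[1] timeout(1) → N1(cand t1 [-])
[2] deliver 1→2 → N2(foll t1 [-])
[3] deliver 2→1 → ∅
[4] deliver 1→0 → N0(foll t1 [-])
[5] deliver 0→1 → N1(lead t1 [-])
[6] timeout(2) → N2(cand t2 [-])
[7] deliver 2→1 → N1(foll t2 [-])
[8] deliver 1→2 → ∅
[9] deliver 2→0 → N0(foll t2 [-])
[10] deliver 0→2 → N2(lead t2 [-])
[11] deliver 2→1 → ∅
[12] deliver 1→0 → ∅
[13] deliver 3→0 → ∅
[14] deliver 2→3 → N3(foll t2 [-])
[15] propose(1,'r') → ∅

empty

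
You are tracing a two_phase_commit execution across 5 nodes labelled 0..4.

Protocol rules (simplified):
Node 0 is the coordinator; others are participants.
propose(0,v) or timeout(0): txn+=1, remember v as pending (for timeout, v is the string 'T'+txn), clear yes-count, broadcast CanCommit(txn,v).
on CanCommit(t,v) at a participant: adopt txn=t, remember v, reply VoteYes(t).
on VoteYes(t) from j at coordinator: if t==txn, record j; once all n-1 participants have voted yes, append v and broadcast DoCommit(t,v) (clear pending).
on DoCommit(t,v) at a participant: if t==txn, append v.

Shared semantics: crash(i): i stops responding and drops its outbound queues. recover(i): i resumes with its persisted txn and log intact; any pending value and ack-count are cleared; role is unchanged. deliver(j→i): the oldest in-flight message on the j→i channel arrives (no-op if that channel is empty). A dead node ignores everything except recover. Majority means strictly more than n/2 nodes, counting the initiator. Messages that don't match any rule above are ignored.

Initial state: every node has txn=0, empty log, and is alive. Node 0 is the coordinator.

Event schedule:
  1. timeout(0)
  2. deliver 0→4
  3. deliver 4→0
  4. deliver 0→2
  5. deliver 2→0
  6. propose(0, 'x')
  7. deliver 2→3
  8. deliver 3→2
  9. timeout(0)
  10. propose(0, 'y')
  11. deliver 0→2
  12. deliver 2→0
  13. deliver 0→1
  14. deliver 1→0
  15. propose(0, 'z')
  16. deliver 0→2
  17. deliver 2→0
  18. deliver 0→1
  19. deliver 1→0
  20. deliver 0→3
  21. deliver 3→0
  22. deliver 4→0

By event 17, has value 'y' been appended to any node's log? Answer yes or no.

no

1. timeout(0):  <0:coor t1 ->
2. deliver 0→4:  <4:part t1 ->
3. deliver 4→0:  nop
4. deliver 0→2:  <2:part t1 ->
5. deliver 2→0:  nop
6. propose(0,'x'):  <0:coor t2 ->
7. deliver 2→3:  nop
8. deliver 3→2:  nop
9. timeout(0):  <0:coor t3 ->
10. propose(0,'y'):  <0:coor t4 ->
11. deliver 0→2:  <2:part t2 ->
12. deliver 2→0:  nop
13. deliver 0→1:  <1:part t1 ->
14. deliver 1→0:  nop
15. propose(0,'z'):  <0:coor t5 ->
16. deliver 0→2:  <2:part t3 ->
17. deliver 2→0:  nop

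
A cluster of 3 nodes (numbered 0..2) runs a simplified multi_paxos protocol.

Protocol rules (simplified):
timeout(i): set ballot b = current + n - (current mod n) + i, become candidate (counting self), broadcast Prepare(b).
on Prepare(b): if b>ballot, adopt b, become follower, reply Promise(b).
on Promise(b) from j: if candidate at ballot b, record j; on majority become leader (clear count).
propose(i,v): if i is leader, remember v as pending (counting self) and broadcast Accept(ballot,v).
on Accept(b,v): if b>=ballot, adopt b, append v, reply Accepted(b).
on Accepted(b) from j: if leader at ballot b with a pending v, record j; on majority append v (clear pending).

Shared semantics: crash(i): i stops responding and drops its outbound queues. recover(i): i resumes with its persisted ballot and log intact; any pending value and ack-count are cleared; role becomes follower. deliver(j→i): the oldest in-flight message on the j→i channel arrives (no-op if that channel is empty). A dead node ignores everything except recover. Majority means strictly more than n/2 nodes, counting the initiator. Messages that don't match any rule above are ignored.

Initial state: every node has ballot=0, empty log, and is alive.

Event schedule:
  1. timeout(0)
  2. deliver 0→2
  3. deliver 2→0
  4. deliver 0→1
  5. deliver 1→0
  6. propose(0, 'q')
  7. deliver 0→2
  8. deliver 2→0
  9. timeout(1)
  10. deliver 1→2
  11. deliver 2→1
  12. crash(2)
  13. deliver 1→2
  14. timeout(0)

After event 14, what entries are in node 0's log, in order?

q

1. timeout(0):  <0:cand b3 ->
2. deliver 0→2:  <2:foll b3 ->
3. deliver 2→0:  <0:lead b3 ->
4. deliver 0→1:  <1:foll b3 ->
5. deliver 1→0:  nop
6. propose(0,'q'):  nop
7. deliver 0→2:  <2:foll b3 q>
8. deliver 2→0:  <0:lead b3 q>
9. timeout(1):  <1:cand b7 ->
10. deliver 1→2:  <2:foll b7 q>
11. deliver 2→1:  <1:lead b7 ->
12. crash(2):  <2:✗foll b7 q>
13. deliver 1→2:  nop
14. timeout(0):  <0:cand b6 q>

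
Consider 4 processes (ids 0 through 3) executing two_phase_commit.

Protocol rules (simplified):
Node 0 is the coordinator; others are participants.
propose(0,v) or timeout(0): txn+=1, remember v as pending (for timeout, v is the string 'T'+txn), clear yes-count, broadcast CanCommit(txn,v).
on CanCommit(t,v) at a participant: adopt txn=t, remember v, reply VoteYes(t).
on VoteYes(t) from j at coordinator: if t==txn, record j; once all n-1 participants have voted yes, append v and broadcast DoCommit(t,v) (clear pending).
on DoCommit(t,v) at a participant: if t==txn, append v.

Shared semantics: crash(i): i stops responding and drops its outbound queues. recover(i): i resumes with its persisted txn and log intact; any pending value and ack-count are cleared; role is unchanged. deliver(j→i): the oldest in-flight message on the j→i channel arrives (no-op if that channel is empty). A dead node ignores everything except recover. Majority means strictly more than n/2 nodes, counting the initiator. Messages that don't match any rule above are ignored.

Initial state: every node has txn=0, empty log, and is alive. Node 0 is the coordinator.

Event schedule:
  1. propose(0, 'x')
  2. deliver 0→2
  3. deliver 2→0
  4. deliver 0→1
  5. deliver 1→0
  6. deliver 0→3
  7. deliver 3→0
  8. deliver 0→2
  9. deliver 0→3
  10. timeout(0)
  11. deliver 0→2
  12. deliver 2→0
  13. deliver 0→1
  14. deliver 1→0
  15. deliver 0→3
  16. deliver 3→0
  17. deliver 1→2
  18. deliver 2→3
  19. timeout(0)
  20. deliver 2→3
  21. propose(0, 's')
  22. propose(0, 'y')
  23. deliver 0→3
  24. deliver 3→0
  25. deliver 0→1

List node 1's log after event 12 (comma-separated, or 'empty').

after 1 — propose(0,'x'): n0:coor/t1/[-]
after 2 — deliver 0→2: n2:part/t1/[-]
after 3 — deliver 2→0: ·
after 4 — deliver 0→1: n1:part/t1/[-]
after 5 — deliver 1→0: ·
after 6 — deliver 0→3: n3:part/t1/[-]
after 7 — deliver 3→0: n0:coor/t1/[x]
after 8 — deliver 0→2: n2:part/t1/[x]
after 9 — deliver 0→3: n3:part/t1/[x]
after 10 — timeout(0): n0:coor/t2/[x]
after 11 — deliver 0→2: n2:part/t2/[x]
after 12 — deliver 2→0: ·

empty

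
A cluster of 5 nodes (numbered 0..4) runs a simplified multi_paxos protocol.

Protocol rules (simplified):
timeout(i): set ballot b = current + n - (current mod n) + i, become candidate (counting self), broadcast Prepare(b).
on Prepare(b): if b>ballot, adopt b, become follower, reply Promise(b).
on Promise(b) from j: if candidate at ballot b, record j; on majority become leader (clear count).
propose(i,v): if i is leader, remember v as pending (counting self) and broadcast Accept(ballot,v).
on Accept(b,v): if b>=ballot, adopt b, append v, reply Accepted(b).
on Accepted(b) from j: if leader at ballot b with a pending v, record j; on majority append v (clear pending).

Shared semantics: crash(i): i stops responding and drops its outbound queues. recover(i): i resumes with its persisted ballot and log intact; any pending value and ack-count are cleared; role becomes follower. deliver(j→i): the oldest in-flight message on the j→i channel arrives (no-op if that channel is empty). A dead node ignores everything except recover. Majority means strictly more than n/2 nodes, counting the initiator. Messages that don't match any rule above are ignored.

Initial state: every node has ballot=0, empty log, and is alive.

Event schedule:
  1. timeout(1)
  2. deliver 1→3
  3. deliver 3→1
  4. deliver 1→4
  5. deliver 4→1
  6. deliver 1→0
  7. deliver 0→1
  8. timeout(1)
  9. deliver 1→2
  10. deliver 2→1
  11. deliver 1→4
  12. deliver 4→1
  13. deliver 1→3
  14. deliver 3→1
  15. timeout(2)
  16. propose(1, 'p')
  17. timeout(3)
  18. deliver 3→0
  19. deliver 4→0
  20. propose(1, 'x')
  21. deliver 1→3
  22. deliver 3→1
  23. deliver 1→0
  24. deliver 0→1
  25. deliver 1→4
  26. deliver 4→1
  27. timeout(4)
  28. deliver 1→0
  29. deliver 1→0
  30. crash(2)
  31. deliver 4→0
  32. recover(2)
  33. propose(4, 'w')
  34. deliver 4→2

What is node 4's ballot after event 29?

19

[1] timeout(1) → N1(cand b6 [-])
[2] deliver 1→3 → N3(foll b6 [-])
[3] deliver 3→1 → ∅
[4] deliver 1→4 → N4(foll b6 [-])
[5] deliver 4→1 → N1(lead b6 [-])
[6] deliver 1→0 → N0(foll b6 [-])
[7] deliver 0→1 → ∅
[8] timeout(1) → N1(cand b11 [-])
[9] deliver 1→2 → N2(foll b6 [-])
[10] deliver 2→1 → ∅
[11] deliver 1→4 → N4(foll b11 [-])
[12] deliver 4→1 → ∅
[13] deliver 1→3 → N3(foll b11 [-])
[14] deliver 3→1 → N1(lead b11 [-])
[15] timeout(2) → N2(cand b12 [-])
[16] propose(1,'p') → ∅
[17] timeout(3) → N3(cand b18 [-])
[18] deliver 3→0 → N0(foll b18 [-])
[19] deliver 4→0 → ∅
[20] propose(1,'x') → ∅
[21] deliver 1→3 → ∅
[22] deliver 3→1 → N1(foll b18 [-])
[23] deliver 1→0 → ∅
[24] deliver 0→1 → ∅
[25] deliver 1→4 → N4(foll b11 [p])
[26] deliver 4→1 → ∅
[27] timeout(4) → N4(cand b19 [p])
[28] deliver 1→0 → ∅
[29] deliver 1→0 → ∅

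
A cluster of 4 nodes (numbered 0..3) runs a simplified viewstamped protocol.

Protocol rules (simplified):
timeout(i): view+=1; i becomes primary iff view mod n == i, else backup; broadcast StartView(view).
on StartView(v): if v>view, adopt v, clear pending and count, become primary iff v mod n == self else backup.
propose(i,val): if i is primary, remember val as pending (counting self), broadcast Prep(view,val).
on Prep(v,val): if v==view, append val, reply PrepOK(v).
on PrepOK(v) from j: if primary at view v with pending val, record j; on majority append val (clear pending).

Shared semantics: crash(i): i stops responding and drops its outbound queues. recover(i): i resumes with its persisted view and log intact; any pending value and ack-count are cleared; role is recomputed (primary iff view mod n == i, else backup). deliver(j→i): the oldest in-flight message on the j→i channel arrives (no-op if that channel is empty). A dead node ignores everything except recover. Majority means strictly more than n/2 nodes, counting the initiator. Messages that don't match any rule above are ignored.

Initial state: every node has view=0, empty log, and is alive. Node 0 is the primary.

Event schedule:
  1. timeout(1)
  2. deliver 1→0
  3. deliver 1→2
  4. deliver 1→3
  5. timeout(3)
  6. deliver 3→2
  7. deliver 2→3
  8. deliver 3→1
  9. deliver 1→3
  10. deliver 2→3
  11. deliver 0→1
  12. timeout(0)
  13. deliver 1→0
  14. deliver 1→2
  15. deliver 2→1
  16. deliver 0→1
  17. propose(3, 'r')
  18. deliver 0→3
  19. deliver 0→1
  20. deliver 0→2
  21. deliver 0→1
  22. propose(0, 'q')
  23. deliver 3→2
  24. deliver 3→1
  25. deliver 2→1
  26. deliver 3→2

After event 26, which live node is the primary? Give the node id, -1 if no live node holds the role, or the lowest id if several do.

step 1 timeout(1): 1={prim,v=1,log=-}
step 2 deliver 1→0: 0={back,v=1,log=-}
step 3 deliver 1→2: 2={back,v=1,log=-}
step 4 deliver 1→3: 3={back,v=1,log=-}
step 5 timeout(3): 3={back,v=2,log=-}
step 6 deliver 3→2: 2={prim,v=2,log=-}
step 7 deliver 2→3: —
step 8 deliver 3→1: 1={back,v=2,log=-}
step 9 deliver 1→3: —
step 10 deliver 2→3: —
step 11 deliver 0→1: —
step 12 timeout(0): 0={back,v=2,log=-}
step 13 deliver 1→0: —
step 14 deliver 1→2: —
step 15 deliver 2→1: —
step 16 deliver 0→1: —
step 17 propose(3,'r'): —
step 18 deliver 0→3: —
step 19 deliver 0→1: —
step 20 deliver 0→2: —
step 21 deliver 0→1: —
step 22 propose(0,'q'): —
step 23 deliver 3→2: —
step 24 deliver 3→1: —
step 25 deliver 2→1: —
step 26 deliver 3→2: —

2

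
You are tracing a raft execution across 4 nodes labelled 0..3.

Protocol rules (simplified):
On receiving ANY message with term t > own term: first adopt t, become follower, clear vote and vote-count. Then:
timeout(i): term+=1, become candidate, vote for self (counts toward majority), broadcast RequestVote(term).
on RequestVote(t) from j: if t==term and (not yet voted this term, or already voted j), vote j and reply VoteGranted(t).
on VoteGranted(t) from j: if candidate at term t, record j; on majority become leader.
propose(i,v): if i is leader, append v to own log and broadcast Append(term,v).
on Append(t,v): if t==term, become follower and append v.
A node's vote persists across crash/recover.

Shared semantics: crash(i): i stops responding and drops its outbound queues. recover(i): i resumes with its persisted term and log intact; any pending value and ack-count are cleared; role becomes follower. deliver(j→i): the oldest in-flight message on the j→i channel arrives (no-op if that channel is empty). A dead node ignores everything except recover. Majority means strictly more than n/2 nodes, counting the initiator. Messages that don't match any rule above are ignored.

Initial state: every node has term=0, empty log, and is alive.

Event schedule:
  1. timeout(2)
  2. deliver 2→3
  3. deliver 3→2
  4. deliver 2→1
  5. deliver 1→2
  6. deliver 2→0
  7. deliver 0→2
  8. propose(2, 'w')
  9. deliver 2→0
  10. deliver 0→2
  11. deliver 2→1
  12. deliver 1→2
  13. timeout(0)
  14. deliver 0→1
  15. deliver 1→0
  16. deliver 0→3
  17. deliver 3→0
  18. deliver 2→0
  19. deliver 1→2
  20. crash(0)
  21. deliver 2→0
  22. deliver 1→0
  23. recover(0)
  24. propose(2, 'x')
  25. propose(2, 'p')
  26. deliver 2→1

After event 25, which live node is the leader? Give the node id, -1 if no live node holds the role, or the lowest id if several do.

2

[1] timeout(2) → N2(cand t1 [-])
[2] deliver 2→3 → N3(foll t1 [-])
[3] deliver 3→2 → ∅
[4] deliver 2→1 → N1(foll t1 [-])
[5] deliver 1→2 → N2(lead t1 [-])
[6] deliver 2→0 → N0(foll t1 [-])
[7] deliver 0→2 → ∅
[8] propose(2,'w') → N2(lead t1 [w])
[9] deliver 2→0 → N0(foll t1 [w])
[10] deliver 0→2 → ∅
[11] deliver 2→1 → N1(foll t1 [w])
[12] deliver 1→2 → ∅
[13] timeout(0) → N0(cand t2 [w])
[14] deliver 0→1 → N1(foll t2 [w])
[15] deliver 1→0 → ∅
[16] deliver 0→3 → N3(foll t2 [-])
[17] deliver 3→0 → N0(lead t2 [w])
[18] deliver 2→0 → ∅
[19] deliver 1→2 → ∅
[20] crash(0) → N0(✗lead t2 [w])
[21] deliver 2→0 → ∅
[22] deliver 1→0 → ∅
[23] recover(0) → N0(foll t2 [w])
[24] propose(2,'x') → N2(lead t1 [w,x])
[25] propose(2,'p') → N2(lead t1 [w,x,p])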